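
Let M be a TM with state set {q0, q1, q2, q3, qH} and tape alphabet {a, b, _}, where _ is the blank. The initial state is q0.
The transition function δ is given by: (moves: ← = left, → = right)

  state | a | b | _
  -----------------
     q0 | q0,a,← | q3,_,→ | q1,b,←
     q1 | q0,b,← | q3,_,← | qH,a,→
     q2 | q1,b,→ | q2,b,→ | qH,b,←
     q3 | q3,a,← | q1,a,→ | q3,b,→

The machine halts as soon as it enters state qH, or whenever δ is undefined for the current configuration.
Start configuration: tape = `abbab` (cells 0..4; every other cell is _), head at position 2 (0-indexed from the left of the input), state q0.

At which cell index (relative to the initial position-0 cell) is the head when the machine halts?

state=q0 head=2 tape=__ab[b]ab   (q0,b)→(q3,_,→)
state=q3 head=3 tape=__ab_[a]b   (q3,a)→(q3,a,←)
state=q3 head=2 tape=__ab[_]ab   (q3,_)→(q3,b,→)
state=q3 head=3 tape=__abb[a]b   (q3,a)→(q3,a,←)
state=q3 head=2 tape=__ab[b]ab   (q3,b)→(q1,a,→)
state=q1 head=3 tape=__aba[a]b   (q1,a)→(q0,b,←)
state=q0 head=2 tape=__ab[a]bb   (q0,a)→(q0,a,←)
state=q0 head=1 tape=__a[b]abb   (q0,b)→(q3,_,→)
state=q3 head=2 tape=__a_[a]bb   (q3,a)→(q3,a,←)
state=q3 head=1 tape=__a[_]abb   (q3,_)→(q3,b,→)
state=q3 head=2 tape=__ab[a]bb   (q3,a)→(q3,a,←)
state=q3 head=1 tape=__a[b]abb   (q3,b)→(q1,a,→)
state=q1 head=2 tape=__aa[a]bb   (q1,a)→(q0,b,←)
state=q0 head=1 tape=__a[a]bbb   (q0,a)→(q0,a,←)
state=q0 head=0 tape=__[a]abbb   (q0,a)→(q0,a,←)
state=q0 head=-1 tape=_[_]aabbb   (q0,_)→(q1,b,←)
state=q1 head=-2 tape=[_]baabbb   (q1,_)→(qH,a,→)
state=qH head=-1 tape=a[b]aabbb
At halt the head is at cell -1.

-1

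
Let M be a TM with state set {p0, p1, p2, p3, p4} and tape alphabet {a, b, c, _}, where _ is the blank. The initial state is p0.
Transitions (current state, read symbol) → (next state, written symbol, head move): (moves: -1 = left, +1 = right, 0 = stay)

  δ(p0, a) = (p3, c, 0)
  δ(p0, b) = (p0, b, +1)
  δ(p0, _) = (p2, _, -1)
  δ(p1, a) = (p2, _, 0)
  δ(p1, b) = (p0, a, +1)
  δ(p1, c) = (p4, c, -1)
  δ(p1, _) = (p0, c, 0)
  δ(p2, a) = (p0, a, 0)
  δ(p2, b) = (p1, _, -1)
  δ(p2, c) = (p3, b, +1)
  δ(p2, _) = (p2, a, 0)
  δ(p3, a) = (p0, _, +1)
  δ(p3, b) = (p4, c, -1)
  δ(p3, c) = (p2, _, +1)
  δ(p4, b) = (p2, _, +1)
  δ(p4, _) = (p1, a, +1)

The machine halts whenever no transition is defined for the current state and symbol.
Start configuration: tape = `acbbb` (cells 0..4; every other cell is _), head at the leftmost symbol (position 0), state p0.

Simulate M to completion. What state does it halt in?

p3

state=p0 head=0 tape=[a]cbbb_   (p0,a)→(p3,c,0)
state=p3 head=0 tape=[c]cbbb_   (p3,c)→(p2,_,+1)
state=p2 head=1 tape=_[c]bbb_   (p2,c)→(p3,b,+1)
state=p3 head=2 tape=_b[b]bb_   (p3,b)→(p4,c,-1)
state=p4 head=1 tape=_[b]cbb_   (p4,b)→(p2,_,+1)
state=p2 head=2 tape=__[c]bb_   (p2,c)→(p3,b,+1)
state=p3 head=3 tape=__b[b]b_   (p3,b)→(p4,c,-1)
state=p4 head=2 tape=__[b]cb_   (p4,b)→(p2,_,+1)
state=p2 head=3 tape=___[c]b_   (p2,c)→(p3,b,+1)
state=p3 head=4 tape=___b[b]_   (p3,b)→(p4,c,-1)
state=p4 head=3 tape=___[b]c_   (p4,b)→(p2,_,+1)
state=p2 head=4 tape=____[c]_   (p2,c)→(p3,b,+1)
state=p3 head=5 tape=____b[_]
No transition is defined for (p3, _); M halts in state p3.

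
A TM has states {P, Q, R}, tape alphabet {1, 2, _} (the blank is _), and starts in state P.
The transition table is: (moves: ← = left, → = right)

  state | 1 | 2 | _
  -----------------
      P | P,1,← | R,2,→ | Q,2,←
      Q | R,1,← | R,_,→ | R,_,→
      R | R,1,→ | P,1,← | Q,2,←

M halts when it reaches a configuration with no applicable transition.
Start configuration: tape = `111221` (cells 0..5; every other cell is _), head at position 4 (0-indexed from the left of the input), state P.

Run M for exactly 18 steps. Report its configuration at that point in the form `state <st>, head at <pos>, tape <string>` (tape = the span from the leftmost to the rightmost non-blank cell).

state R, head at 6, tape 11121112

state=P head=4 tape=1112[2]1__   (P,2)→(R,2,→)
state=R head=5 tape=11122[1]__   (R,1)→(R,1,→)
state=R head=6 tape=111221[_]_   (R,_)→(Q,2,←)
state=Q head=5 tape=11122[1]2_   (Q,1)→(R,1,←)
state=R head=4 tape=1112[2]12_   (R,2)→(P,1,←)
state=P head=3 tape=111[2]112_   (P,2)→(R,2,→)
state=R head=4 tape=1112[1]12_   (R,1)→(R,1,→)
state=R head=5 tape=11121[1]2_   (R,1)→(R,1,→)
state=R head=6 tape=111211[2]_   (R,2)→(P,1,←)
state=P head=5 tape=11121[1]1_   (P,1)→(P,1,←)
state=P head=4 tape=1112[1]11_   (P,1)→(P,1,←)
state=P head=3 tape=111[2]111_   (P,2)→(R,2,→)
state=R head=4 tape=1112[1]11_   (R,1)→(R,1,→)
state=R head=5 tape=11121[1]1_   (R,1)→(R,1,→)
state=R head=6 tape=111211[1]_   (R,1)→(R,1,→)
state=R head=7 tape=1112111[_]   (R,_)→(Q,2,←)
state=Q head=6 tape=111211[1]2   (Q,1)→(R,1,←)
state=R head=5 tape=11121[1]12   (R,1)→(R,1,→)
state=R head=6 tape=111211[1]2
After 18 steps: state R, head at 6, tape 11121112.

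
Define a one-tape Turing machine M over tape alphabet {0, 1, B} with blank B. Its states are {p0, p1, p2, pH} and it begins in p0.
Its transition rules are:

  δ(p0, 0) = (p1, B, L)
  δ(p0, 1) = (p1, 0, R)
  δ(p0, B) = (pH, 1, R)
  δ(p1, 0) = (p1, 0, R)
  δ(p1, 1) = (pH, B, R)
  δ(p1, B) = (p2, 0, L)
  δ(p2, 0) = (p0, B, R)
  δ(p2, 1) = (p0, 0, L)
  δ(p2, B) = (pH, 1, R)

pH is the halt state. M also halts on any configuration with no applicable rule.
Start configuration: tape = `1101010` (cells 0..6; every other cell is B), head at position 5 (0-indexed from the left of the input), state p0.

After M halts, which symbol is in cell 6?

state=p0 head=5 tape=11010[1]0B   (p0,1)→(p1,0,R)
state=p1 head=6 tape=110100[0]B   (p1,0)→(p1,0,R)
state=p1 head=7 tape=1101000[B]   (p1,B)→(p2,0,L)
state=p2 head=6 tape=110100[0]0   (p2,0)→(p0,B,R)
state=p0 head=7 tape=110100B[0]   (p0,0)→(p1,B,L)
state=p1 head=6 tape=110100[B]B   (p1,B)→(p2,0,L)
state=p2 head=5 tape=11010[0]0B   (p2,0)→(p0,B,R)
state=p0 head=6 tape=11010B[0]B   (p0,0)→(p1,B,L)
state=p1 head=5 tape=11010[B]BB   (p1,B)→(p2,0,L)
state=p2 head=4 tape=1101[0]0BB   (p2,0)→(p0,B,R)
state=p0 head=5 tape=1101B[0]BB   (p0,0)→(p1,B,L)
state=p1 head=4 tape=1101[B]BBB   (p1,B)→(p2,0,L)
state=p2 head=3 tape=110[1]0BBB   (p2,1)→(p0,0,L)
state=p0 head=2 tape=11[0]00BBB   (p0,0)→(p1,B,L)
state=p1 head=1 tape=1[1]B00BBB   (p1,1)→(pH,B,R)
state=pH head=2 tape=1B[B]00BBB
Cell 6 holds B when M halts.

B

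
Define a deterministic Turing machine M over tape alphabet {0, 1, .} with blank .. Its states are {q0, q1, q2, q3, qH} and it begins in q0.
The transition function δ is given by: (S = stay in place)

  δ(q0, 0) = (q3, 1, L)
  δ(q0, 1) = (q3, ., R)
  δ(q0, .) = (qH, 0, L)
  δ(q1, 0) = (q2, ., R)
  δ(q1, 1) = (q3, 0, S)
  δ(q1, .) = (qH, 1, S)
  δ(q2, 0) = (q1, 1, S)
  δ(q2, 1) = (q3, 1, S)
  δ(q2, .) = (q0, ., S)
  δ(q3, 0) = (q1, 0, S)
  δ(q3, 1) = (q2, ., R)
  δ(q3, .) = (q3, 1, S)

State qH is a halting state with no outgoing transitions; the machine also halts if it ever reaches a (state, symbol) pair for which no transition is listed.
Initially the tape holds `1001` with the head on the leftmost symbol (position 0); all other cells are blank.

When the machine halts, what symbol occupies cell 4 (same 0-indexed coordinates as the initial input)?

q0 | [1]001.   read 1 → write ., move R, go to q3
q3 | .[0]01.   read 0 → write 0, move S, go to q1
q1 | .[0]01.   read 0 → write ., move R, go to q2
q2 | ..[0]1.   read 0 → write 1, move S, go to q1
q1 | ..[1]1.   read 1 → write 0, move S, go to q3
q3 | ..[0]1.   read 0 → write 0, move S, go to q1
q1 | ..[0]1.   read 0 → write ., move R, go to q2
q2 | ...[1].   read 1 → write 1, move S, go to q3
q3 | ...[1].   read 1 → write ., move R, go to q2
q2 | ....[.]   read . → write ., move S, go to q0
q0 | ....[.]   read . → write 0, move L, go to qH
qH | ...[.]0
Cell 4 holds 0 when M halts.

0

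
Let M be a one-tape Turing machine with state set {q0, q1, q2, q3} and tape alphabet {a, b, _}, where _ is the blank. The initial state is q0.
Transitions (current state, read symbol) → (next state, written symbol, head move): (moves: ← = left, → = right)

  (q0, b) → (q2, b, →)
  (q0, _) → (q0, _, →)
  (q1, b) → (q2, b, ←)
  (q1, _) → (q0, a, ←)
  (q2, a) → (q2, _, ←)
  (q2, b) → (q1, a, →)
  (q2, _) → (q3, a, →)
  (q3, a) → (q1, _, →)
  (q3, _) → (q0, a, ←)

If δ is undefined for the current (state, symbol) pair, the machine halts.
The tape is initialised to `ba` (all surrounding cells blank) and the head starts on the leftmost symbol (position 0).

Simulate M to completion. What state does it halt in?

q0

q0 | [b]a   read b → write b, move →, go to q2
q2 | b[a]   read a → write _, move ←, go to q2
q2 | [b]_   read b → write a, move →, go to q1
q1 | a[_]   read _ → write a, move ←, go to q0
q0 | [a]a
No transition is defined for (q0, a); M halts in state q0.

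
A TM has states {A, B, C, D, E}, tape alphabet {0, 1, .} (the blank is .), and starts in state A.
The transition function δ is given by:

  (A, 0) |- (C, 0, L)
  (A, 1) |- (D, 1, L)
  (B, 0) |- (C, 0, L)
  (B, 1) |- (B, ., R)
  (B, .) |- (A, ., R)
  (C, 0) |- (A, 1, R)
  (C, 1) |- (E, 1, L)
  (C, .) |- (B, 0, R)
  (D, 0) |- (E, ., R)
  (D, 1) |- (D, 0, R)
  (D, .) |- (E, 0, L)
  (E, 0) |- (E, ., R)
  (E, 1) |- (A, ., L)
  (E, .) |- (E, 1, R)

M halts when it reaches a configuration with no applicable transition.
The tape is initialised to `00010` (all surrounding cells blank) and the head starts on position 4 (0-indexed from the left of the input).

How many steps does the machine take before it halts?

4

state=A head=4 tape=0001[0]   (A,0)→(C,0,L)
state=C head=3 tape=000[1]0   (C,1)→(E,1,L)
state=E head=2 tape=00[0]10   (E,0)→(E,.,R)
state=E head=3 tape=00.[1]0   (E,1)→(A,.,L)
state=A head=2 tape=00[.].0
M halts after 4 transitions.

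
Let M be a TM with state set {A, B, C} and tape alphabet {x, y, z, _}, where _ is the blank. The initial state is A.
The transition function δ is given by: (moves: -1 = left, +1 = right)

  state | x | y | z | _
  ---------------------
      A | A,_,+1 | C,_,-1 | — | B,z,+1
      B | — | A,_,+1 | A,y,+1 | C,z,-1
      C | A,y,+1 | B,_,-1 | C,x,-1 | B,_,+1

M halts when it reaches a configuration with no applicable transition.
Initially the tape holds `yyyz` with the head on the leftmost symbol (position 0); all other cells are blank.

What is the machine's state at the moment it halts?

A | ___[y]yyz   read y → write _, move -1, go to C
C | __[_]_yyz   read _ → write _, move +1, go to B
B | ___[_]yyz   read _ → write z, move -1, go to C
C | __[_]zyyz   read _ → write _, move +1, go to B
B | ___[z]yyz   read z → write y, move +1, go to A
A | ___y[y]yz   read y → write _, move -1, go to C
C | ___[y]_yz   read y → write _, move -1, go to B
B | __[_]__yz   read _ → write z, move -1, go to C
C | _[_]z__yz   read _ → write _, move +1, go to B
B | __[z]__yz   read z → write y, move +1, go to A
A | __y[_]_yz   read _ → write z, move +1, go to B
B | __yz[_]yz   read _ → write z, move -1, go to C
C | __y[z]zyz   read z → write x, move -1, go to C
C | __[y]xzyz   read y → write _, move -1, go to B
B | _[_]_xzyz   read _ → write z, move -1, go to C
C | [_]z_xzyz   read _ → write _, move +1, go to B
B | _[z]_xzyz   read z → write y, move +1, go to A
A | _y[_]xzyz   read _ → write z, move +1, go to B
B | _yz[x]zyz
No transition is defined for (B, x); M halts in state B.

B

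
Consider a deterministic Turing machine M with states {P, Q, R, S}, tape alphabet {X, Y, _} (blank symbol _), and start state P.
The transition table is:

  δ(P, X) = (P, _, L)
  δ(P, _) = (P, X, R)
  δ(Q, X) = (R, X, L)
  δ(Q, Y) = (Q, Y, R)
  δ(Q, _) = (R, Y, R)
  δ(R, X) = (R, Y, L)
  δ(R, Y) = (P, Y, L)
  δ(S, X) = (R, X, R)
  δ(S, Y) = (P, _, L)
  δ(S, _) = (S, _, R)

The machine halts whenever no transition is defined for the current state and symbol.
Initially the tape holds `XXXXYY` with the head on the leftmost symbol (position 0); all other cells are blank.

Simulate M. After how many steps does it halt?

36

P | ____[X]XXXYY   read X → write _, move L, go to P
P | ___[_]_XXXYY   read _ → write X, move R, go to P
P | ___X[_]XXXYY   read _ → write X, move R, go to P
P | ___XX[X]XXYY   read X → write _, move L, go to P
P | ___X[X]_XXYY   read X → write _, move L, go to P
P | ___[X]__XXYY   read X → write _, move L, go to P
P | __[_]___XXYY   read _ → write X, move R, go to P
P | __X[_]__XXYY   read _ → write X, move R, go to P
P | __XX[_]_XXYY   read _ → write X, move R, go to P
P | __XXX[_]XXYY   read _ → write X, move R, go to P
P | __XXXX[X]XYY   read X → write _, move L, go to P
P | __XXX[X]_XYY   read X → write _, move L, go to P
P | __XX[X]__XYY   read X → write _, move L, go to P
P | __X[X]___XYY   read X → write _, move L, go to P
P | __[X]____XYY   read X → write _, move L, go to P
P | _[_]_____XYY   read _ → write X, move R, go to P
P | _X[_]____XYY   read _ → write X, move R, go to P
P | _XX[_]___XYY   read _ → write X, move R, go to P
P | _XXX[_]__XYY   read _ → write X, move R, go to P
P | _XXXX[_]_XYY   read _ → write X, move R, go to P
P | _XXXXX[_]XYY   read _ → write X, move R, go to P
P | _XXXXXX[X]YY   read X → write _, move L, go to P
P | _XXXXX[X]_YY   read X → write _, move L, go to P
P | _XXXX[X]__YY   read X → write _, move L, go to P
P | _XXX[X]___YY   read X → write _, move L, go to P
P | _XX[X]____YY   read X → write _, move L, go to P
P | _X[X]_____YY   read X → write _, move L, go to P
P | _[X]______YY   read X → write _, move L, go to P
P | [_]_______YY   read _ → write X, move R, go to P
P | X[_]______YY   read _ → write X, move R, go to P
P | XX[_]_____YY   read _ → write X, move R, go to P
P | XXX[_]____YY   read _ → write X, move R, go to P
P | XXXX[_]___YY   read _ → write X, move R, go to P
P | XXXXX[_]__YY   read _ → write X, move R, go to P
P | XXXXXX[_]_YY   read _ → write X, move R, go to P
P | XXXXXXX[_]YY   read _ → write X, move R, go to P
P | XXXXXXXX[Y]Y
M halts after 36 transitions.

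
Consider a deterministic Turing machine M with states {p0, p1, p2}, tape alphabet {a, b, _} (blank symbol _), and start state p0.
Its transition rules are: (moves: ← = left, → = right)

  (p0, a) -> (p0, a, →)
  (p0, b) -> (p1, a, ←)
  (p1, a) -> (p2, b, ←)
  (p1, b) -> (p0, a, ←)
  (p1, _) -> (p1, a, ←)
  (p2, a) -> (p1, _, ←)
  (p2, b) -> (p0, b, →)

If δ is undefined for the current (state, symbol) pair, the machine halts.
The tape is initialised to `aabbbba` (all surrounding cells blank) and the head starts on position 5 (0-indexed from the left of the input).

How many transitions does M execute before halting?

10

state=p0 head=5 tape=aabbb[b]a_   (p0,b)→(p1,a,←)
state=p1 head=4 tape=aabb[b]aa_   (p1,b)→(p0,a,←)
state=p0 head=3 tape=aab[b]aaa_   (p0,b)→(p1,a,←)
state=p1 head=2 tape=aa[b]aaaa_   (p1,b)→(p0,a,←)
state=p0 head=1 tape=a[a]aaaaa_   (p0,a)→(p0,a,→)
state=p0 head=2 tape=aa[a]aaaa_   (p0,a)→(p0,a,→)
state=p0 head=3 tape=aaa[a]aaa_   (p0,a)→(p0,a,→)
state=p0 head=4 tape=aaaa[a]aa_   (p0,a)→(p0,a,→)
state=p0 head=5 tape=aaaaa[a]a_   (p0,a)→(p0,a,→)
state=p0 head=6 tape=aaaaaa[a]_   (p0,a)→(p0,a,→)
state=p0 head=7 tape=aaaaaaa[_]
M halts after 10 transitions.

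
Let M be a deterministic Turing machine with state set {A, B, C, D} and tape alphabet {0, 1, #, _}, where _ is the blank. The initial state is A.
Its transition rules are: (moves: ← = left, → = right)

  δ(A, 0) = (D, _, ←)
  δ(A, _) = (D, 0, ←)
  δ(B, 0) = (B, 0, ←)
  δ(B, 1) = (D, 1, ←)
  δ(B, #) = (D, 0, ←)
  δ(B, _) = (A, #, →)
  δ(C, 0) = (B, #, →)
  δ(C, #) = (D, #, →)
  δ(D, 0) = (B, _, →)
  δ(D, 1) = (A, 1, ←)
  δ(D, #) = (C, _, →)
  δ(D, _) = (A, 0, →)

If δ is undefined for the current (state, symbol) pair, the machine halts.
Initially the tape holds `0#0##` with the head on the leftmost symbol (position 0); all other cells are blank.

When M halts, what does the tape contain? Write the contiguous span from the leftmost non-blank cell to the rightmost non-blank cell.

A | _[0]#0##   read 0 → write _, move ←, go to D
D | [_]_#0##   read _ → write 0, move →, go to A
A | 0[_]#0##   read _ → write 0, move ←, go to D
D | [0]0#0##   read 0 → write _, move →, go to B
B | _[0]#0##   read 0 → write 0, move ←, go to B
B | [_]0#0##   read _ → write #, move →, go to A
A | #[0]#0##   read 0 → write _, move ←, go to D
D | [#]_#0##   read # → write _, move →, go to C
C | _[_]#0##
The non-blank tape span at halt is #0##.

#0##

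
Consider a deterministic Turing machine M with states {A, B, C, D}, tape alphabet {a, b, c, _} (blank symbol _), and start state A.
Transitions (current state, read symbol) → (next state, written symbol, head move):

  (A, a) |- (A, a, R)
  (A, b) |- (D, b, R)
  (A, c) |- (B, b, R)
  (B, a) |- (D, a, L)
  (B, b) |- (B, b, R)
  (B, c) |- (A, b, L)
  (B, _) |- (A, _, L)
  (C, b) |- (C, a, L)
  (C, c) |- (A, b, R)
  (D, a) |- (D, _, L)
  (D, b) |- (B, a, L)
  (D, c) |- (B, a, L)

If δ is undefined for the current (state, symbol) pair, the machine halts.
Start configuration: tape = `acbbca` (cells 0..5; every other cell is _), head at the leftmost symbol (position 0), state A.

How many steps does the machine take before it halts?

A | _[a]cbbca   read a → write a, move R, go to A
A | _a[c]bbca   read c → write b, move R, go to B
B | _ab[b]bca   read b → write b, move R, go to B
B | _abb[b]ca   read b → write b, move R, go to B
B | _abbb[c]a   read c → write b, move L, go to A
A | _abb[b]ba   read b → write b, move R, go to D
D | _abbb[b]a   read b → write a, move L, go to B
B | _abb[b]aa   read b → write b, move R, go to B
B | _abbb[a]a   read a → write a, move L, go to D
D | _abb[b]aa   read b → write a, move L, go to B
B | _ab[b]aaa   read b → write b, move R, go to B
B | _abb[a]aa   read a → write a, move L, go to D
D | _ab[b]aaa   read b → write a, move L, go to B
B | _a[b]aaaa   read b → write b, move R, go to B
B | _ab[a]aaa   read a → write a, move L, go to D
D | _a[b]aaaa   read b → write a, move L, go to B
B | _[a]aaaaa   read a → write a, move L, go to D
D | [_]aaaaaa
M halts after 17 transitions.

17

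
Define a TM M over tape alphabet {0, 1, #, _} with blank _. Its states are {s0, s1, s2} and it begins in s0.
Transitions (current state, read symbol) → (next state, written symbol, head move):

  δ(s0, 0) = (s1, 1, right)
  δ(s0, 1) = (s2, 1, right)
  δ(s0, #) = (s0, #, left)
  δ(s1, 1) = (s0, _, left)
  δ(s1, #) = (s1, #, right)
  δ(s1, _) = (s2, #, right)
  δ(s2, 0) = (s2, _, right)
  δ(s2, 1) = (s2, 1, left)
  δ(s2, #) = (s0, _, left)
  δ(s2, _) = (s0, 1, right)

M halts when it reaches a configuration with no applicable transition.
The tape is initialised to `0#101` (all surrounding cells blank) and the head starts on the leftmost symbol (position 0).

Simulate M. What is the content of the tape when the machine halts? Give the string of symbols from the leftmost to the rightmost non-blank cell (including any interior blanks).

s0 | [0]#101   read 0 → write 1, move right, go to s1
s1 | 1[#]101   read # → write #, move right, go to s1
s1 | 1#[1]01   read 1 → write _, move left, go to s0
s0 | 1[#]_01   read # → write #, move left, go to s0
s0 | [1]#_01   read 1 → write 1, move right, go to s2
s2 | 1[#]_01   read # → write _, move left, go to s0
s0 | [1]__01   read 1 → write 1, move right, go to s2
s2 | 1[_]_01   read _ → write 1, move right, go to s0
s0 | 11[_]01
The non-blank tape span at halt is 11_01.

11_01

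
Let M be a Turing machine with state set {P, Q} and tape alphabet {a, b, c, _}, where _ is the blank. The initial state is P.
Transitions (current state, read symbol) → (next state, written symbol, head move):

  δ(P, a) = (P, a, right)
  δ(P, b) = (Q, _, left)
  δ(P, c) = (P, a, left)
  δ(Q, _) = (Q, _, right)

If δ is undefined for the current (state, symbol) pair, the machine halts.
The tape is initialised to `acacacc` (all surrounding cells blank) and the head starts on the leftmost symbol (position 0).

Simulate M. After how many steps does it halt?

P | [a]cacacc_   read a → write a, move right, go to P
P | a[c]acacc_   read c → write a, move left, go to P
P | [a]aacacc_   read a → write a, move right, go to P
P | a[a]acacc_   read a → write a, move right, go to P
P | aa[a]cacc_   read a → write a, move right, go to P
P | aaa[c]acc_   read c → write a, move left, go to P
P | aa[a]aacc_   read a → write a, move right, go to P
P | aaa[a]acc_   read a → write a, move right, go to P
P | aaaa[a]cc_   read a → write a, move right, go to P
P | aaaaa[c]c_   read c → write a, move left, go to P
P | aaaa[a]ac_   read a → write a, move right, go to P
P | aaaaa[a]c_   read a → write a, move right, go to P
P | aaaaaa[c]_   read c → write a, move left, go to P
P | aaaaa[a]a_   read a → write a, move right, go to P
P | aaaaaa[a]_   read a → write a, move right, go to P
P | aaaaaaa[_]
M halts after 15 transitions.

15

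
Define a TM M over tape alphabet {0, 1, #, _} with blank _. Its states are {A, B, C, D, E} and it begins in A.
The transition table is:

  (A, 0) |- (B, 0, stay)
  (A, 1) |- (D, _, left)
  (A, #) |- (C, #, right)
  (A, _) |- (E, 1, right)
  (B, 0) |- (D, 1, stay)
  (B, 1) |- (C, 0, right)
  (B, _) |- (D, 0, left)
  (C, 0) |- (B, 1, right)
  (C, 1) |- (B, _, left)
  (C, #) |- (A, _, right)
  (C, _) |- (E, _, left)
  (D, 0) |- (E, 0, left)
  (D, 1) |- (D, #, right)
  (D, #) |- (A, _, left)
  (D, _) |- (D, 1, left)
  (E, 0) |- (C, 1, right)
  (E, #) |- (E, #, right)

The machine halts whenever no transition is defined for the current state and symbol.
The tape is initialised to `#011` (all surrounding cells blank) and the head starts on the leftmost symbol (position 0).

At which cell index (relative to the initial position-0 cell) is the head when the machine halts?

A | _[#]011   read # → write #, move right, go to C
C | _#[0]11   read 0 → write 1, move right, go to B
B | _#1[1]1   read 1 → write 0, move right, go to C
C | _#10[1]   read 1 → write _, move left, go to B
B | _#1[0]_   read 0 → write 1, move stay, go to D
D | _#1[1]_   read 1 → write #, move right, go to D
D | _#1#[_]   read _ → write 1, move left, go to D
D | _#1[#]1   read # → write _, move left, go to A
A | _#[1]_1   read 1 → write _, move left, go to D
D | _[#]__1   read # → write _, move left, go to A
A | [_]___1   read _ → write 1, move right, go to E
E | 1[_]__1
At halt the head is at cell 0.

0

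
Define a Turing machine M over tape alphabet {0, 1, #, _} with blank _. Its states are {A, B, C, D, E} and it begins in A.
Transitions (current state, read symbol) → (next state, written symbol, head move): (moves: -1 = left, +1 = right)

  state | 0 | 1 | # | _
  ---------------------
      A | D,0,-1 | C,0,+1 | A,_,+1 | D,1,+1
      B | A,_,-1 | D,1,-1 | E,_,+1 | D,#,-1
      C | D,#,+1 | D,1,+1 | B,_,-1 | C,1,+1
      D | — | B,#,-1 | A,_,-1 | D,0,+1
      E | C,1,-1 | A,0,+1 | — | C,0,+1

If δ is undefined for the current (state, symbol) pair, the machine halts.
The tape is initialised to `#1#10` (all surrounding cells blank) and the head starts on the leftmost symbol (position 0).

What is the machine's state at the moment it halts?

D

A | ___[#]1#10   read # → write _, move +1, go to A
A | ____[1]#10   read 1 → write 0, move +1, go to C
C | ____0[#]10   read # → write _, move -1, go to B
B | ____[0]_10   read 0 → write _, move -1, go to A
A | ___[_]__10   read _ → write 1, move +1, go to D
D | ___1[_]_10   read _ → write 0, move +1, go to D
D | ___10[_]10   read _ → write 0, move +1, go to D
D | ___100[1]0   read 1 → write #, move -1, go to B
B | ___10[0]#0   read 0 → write _, move -1, go to A
A | ___1[0]_#0   read 0 → write 0, move -1, go to D
D | ___[1]0_#0   read 1 → write #, move -1, go to B
B | __[_]#0_#0   read _ → write #, move -1, go to D
D | _[_]##0_#0   read _ → write 0, move +1, go to D
D | _0[#]#0_#0   read # → write _, move -1, go to A
A | _[0]_#0_#0   read 0 → write 0, move -1, go to D
D | [_]0_#0_#0   read _ → write 0, move +1, go to D
D | 0[0]_#0_#0
No transition is defined for (D, 0); M halts in state D.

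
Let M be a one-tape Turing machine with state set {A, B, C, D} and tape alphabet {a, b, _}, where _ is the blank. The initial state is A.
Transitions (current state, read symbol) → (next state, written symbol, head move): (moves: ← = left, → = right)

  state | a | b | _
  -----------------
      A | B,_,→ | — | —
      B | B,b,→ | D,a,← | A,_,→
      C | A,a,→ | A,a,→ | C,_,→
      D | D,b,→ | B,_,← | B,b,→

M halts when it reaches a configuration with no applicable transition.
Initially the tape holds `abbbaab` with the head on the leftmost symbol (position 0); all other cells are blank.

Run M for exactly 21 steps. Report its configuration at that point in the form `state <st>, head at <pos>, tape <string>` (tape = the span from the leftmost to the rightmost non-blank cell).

A | _[a]bbbaab   read a → write _, move →, go to B
B | __[b]bbaab   read b → write a, move ←, go to D
D | _[_]abbaab   read _ → write b, move →, go to B
B | _b[a]bbaab   read a → write b, move →, go to B
B | _bb[b]baab   read b → write a, move ←, go to D
D | _b[b]abaab   read b → write _, move ←, go to B
B | _[b]_abaab   read b → write a, move ←, go to D
D | [_]a_abaab   read _ → write b, move →, go to B
B | b[a]_abaab   read a → write b, move →, go to B
B | bb[_]abaab   read _ → write _, move →, go to A
A | bb_[a]baab   read a → write _, move →, go to B
B | bb__[b]aab   read b → write a, move ←, go to D
D | bb_[_]aaab   read _ → write b, move →, go to B
B | bb_b[a]aab   read a → write b, move →, go to B
B | bb_bb[a]ab   read a → write b, move →, go to B
B | bb_bbb[a]b   read a → write b, move →, go to B
B | bb_bbbb[b]   read b → write a, move ←, go to D
D | bb_bbb[b]a   read b → write _, move ←, go to B
B | bb_bb[b]_a   read b → write a, move ←, go to D
D | bb_b[b]a_a   read b → write _, move ←, go to B
B | bb_[b]_a_a   read b → write a, move ←, go to D
D | bb[_]a_a_a
After 21 steps: state D, head at 1, tape bb_a_a_a.

state D, head at 1, tape bb_a_a_a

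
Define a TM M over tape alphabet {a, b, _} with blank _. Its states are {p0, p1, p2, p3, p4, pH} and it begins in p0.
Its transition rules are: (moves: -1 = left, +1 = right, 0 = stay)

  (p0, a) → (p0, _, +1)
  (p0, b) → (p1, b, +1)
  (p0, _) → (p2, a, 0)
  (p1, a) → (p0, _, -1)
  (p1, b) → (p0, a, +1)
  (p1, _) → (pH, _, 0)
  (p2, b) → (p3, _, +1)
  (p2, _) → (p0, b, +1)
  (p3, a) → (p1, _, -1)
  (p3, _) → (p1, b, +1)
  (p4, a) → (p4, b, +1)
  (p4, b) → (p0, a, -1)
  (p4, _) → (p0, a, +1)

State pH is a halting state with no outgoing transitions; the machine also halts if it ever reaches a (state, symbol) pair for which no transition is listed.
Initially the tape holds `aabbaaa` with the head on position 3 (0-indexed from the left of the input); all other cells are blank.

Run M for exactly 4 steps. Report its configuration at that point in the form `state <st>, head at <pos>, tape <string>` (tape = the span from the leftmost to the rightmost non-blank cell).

p0 | aab[b]aaa   read b → write b, move +1, go to p1
p1 | aabb[a]aa   read a → write _, move -1, go to p0
p0 | aab[b]_aa   read b → write b, move +1, go to p1
p1 | aabb[_]aa   read _ → write _, move 0, go to pH
pH | aabb[_]aa
After 4 steps: state pH, head at 4, tape aabb_aa.

state pH, head at 4, tape aabb_aa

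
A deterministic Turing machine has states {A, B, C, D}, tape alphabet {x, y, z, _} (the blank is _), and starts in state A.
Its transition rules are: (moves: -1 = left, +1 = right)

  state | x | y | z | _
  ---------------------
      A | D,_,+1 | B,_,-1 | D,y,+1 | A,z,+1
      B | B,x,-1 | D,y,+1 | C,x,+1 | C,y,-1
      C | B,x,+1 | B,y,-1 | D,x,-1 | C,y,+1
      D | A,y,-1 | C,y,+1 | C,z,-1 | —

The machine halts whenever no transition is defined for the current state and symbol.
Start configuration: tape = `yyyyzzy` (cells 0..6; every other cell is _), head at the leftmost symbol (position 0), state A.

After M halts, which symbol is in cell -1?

y

A | __[y]yyyzzy   read y → write _, move -1, go to B
B | _[_]_yyyzzy   read _ → write y, move -1, go to C
C | [_]y_yyyzzy   read _ → write y, move +1, go to C
C | y[y]_yyyzzy   read y → write y, move -1, go to B
B | [y]y_yyyzzy   read y → write y, move +1, go to D
D | y[y]_yyyzzy   read y → write y, move +1, go to C
C | yy[_]yyyzzy   read _ → write y, move +1, go to C
C | yyy[y]yyzzy   read y → write y, move -1, go to B
B | yy[y]yyyzzy   read y → write y, move +1, go to D
D | yyy[y]yyzzy   read y → write y, move +1, go to C
C | yyyy[y]yzzy   read y → write y, move -1, go to B
B | yyy[y]yyzzy   read y → write y, move +1, go to D
D | yyyy[y]yzzy   read y → write y, move +1, go to C
C | yyyyy[y]zzy   read y → write y, move -1, go to B
B | yyyy[y]yzzy   read y → write y, move +1, go to D
D | yyyyy[y]zzy   read y → write y, move +1, go to C
C | yyyyyy[z]zy   read z → write x, move -1, go to D
D | yyyyy[y]xzy   read y → write y, move +1, go to C
C | yyyyyy[x]zy   read x → write x, move +1, go to B
B | yyyyyyx[z]y   read z → write x, move +1, go to C
C | yyyyyyxx[y]   read y → write y, move -1, go to B
B | yyyyyyx[x]y   read x → write x, move -1, go to B
B | yyyyyy[x]xy   read x → write x, move -1, go to B
B | yyyyy[y]xxy   read y → write y, move +1, go to D
D | yyyyyy[x]xy   read x → write y, move -1, go to A
A | yyyyy[y]yxy   read y → write _, move -1, go to B
B | yyyy[y]_yxy   read y → write y, move +1, go to D
D | yyyyy[_]yxy
Cell -1 holds y when M halts.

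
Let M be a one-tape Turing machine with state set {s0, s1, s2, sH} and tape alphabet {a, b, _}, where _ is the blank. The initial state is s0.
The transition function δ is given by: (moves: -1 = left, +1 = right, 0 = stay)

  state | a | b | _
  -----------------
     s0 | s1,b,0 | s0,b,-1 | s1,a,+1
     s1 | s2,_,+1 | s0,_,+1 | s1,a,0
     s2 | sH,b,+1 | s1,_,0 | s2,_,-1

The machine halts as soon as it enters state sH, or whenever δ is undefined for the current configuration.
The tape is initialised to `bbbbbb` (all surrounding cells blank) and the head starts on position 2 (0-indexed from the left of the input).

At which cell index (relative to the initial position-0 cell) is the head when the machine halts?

7

state=s0 head=2 tape=_bb[b]bbb___   (s0,b)→(s0,b,-1)
state=s0 head=1 tape=_b[b]bbbb___   (s0,b)→(s0,b,-1)
state=s0 head=0 tape=_[b]bbbbb___   (s0,b)→(s0,b,-1)
state=s0 head=-1 tape=[_]bbbbbb___   (s0,_)→(s1,a,+1)
state=s1 head=0 tape=a[b]bbbbb___   (s1,b)→(s0,_,+1)
state=s0 head=1 tape=a_[b]bbbb___   (s0,b)→(s0,b,-1)
state=s0 head=0 tape=a[_]bbbbb___   (s0,_)→(s1,a,+1)
state=s1 head=1 tape=aa[b]bbbb___   (s1,b)→(s0,_,+1)
state=s0 head=2 tape=aa_[b]bbb___   (s0,b)→(s0,b,-1)
state=s0 head=1 tape=aa[_]bbbb___   (s0,_)→(s1,a,+1)
state=s1 head=2 tape=aaa[b]bbb___   (s1,b)→(s0,_,+1)
state=s0 head=3 tape=aaa_[b]bb___   (s0,b)→(s0,b,-1)
state=s0 head=2 tape=aaa[_]bbb___   (s0,_)→(s1,a,+1)
state=s1 head=3 tape=aaaa[b]bb___   (s1,b)→(s0,_,+1)
state=s0 head=4 tape=aaaa_[b]b___   (s0,b)→(s0,b,-1)
state=s0 head=3 tape=aaaa[_]bb___   (s0,_)→(s1,a,+1)
state=s1 head=4 tape=aaaaa[b]b___   (s1,b)→(s0,_,+1)
state=s0 head=5 tape=aaaaa_[b]___   (s0,b)→(s0,b,-1)
state=s0 head=4 tape=aaaaa[_]b___   (s0,_)→(s1,a,+1)
state=s1 head=5 tape=aaaaaa[b]___   (s1,b)→(s0,_,+1)
state=s0 head=6 tape=aaaaaa_[_]__   (s0,_)→(s1,a,+1)
state=s1 head=7 tape=aaaaaa_a[_]_   (s1,_)→(s1,a,0)
state=s1 head=7 tape=aaaaaa_a[a]_   (s1,a)→(s2,_,+1)
state=s2 head=8 tape=aaaaaa_a_[_]   (s2,_)→(s2,_,-1)
state=s2 head=7 tape=aaaaaa_a[_]_   (s2,_)→(s2,_,-1)
state=s2 head=6 tape=aaaaaa_[a]__   (s2,a)→(sH,b,+1)
state=sH head=7 tape=aaaaaa_b[_]_
At halt the head is at cell 7.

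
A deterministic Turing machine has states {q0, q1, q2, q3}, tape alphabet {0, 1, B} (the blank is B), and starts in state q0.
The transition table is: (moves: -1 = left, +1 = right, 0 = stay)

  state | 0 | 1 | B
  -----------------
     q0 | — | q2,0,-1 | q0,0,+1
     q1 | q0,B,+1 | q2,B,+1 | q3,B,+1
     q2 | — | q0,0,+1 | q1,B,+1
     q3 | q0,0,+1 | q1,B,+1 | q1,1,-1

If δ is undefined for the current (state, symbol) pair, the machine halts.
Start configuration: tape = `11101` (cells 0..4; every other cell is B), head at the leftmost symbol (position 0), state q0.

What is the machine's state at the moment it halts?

state=q0 head=0 tape=B[1]1101   (q0,1)→(q2,0,-1)
state=q2 head=-1 tape=[B]01101   (q2,B)→(q1,B,+1)
state=q1 head=0 tape=B[0]1101   (q1,0)→(q0,B,+1)
state=q0 head=1 tape=BB[1]101   (q0,1)→(q2,0,-1)
state=q2 head=0 tape=B[B]0101   (q2,B)→(q1,B,+1)
state=q1 head=1 tape=BB[0]101   (q1,0)→(q0,B,+1)
state=q0 head=2 tape=BBB[1]01   (q0,1)→(q2,0,-1)
state=q2 head=1 tape=BB[B]001   (q2,B)→(q1,B,+1)
state=q1 head=2 tape=BBB[0]01   (q1,0)→(q0,B,+1)
state=q0 head=3 tape=BBBB[0]1
No transition is defined for (q0, 0); M halts in state q0.

q0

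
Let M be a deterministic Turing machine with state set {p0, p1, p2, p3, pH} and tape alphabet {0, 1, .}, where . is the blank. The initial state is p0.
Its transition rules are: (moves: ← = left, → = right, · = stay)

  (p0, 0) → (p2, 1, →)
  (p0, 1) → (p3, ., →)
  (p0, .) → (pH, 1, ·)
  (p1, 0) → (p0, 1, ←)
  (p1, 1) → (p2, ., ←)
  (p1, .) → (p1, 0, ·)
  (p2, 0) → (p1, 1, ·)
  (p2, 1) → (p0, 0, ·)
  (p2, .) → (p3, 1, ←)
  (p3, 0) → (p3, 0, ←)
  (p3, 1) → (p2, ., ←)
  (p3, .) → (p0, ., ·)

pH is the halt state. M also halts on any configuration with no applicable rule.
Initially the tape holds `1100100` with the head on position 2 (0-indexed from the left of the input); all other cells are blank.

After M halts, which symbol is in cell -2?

1

state=p0 head=2 tape=..11[0]0100   (p0,0)→(p2,1,→)
state=p2 head=3 tape=..111[0]100   (p2,0)→(p1,1,·)
state=p1 head=3 tape=..111[1]100   (p1,1)→(p2,.,←)
state=p2 head=2 tape=..11[1].100   (p2,1)→(p0,0,·)
state=p0 head=2 tape=..11[0].100   (p0,0)→(p2,1,→)
state=p2 head=3 tape=..111[.]100   (p2,.)→(p3,1,←)
state=p3 head=2 tape=..11[1]1100   (p3,1)→(p2,.,←)
state=p2 head=1 tape=..1[1].1100   (p2,1)→(p0,0,·)
state=p0 head=1 tape=..1[0].1100   (p0,0)→(p2,1,→)
state=p2 head=2 tape=..11[.]1100   (p2,.)→(p3,1,←)
state=p3 head=1 tape=..1[1]11100   (p3,1)→(p2,.,←)
state=p2 head=0 tape=..[1].11100   (p2,1)→(p0,0,·)
state=p0 head=0 tape=..[0].11100   (p0,0)→(p2,1,→)
state=p2 head=1 tape=..1[.]11100   (p2,.)→(p3,1,←)
state=p3 head=0 tape=..[1]111100   (p3,1)→(p2,.,←)
state=p2 head=-1 tape=.[.].111100   (p2,.)→(p3,1,←)
state=p3 head=-2 tape=[.]1.111100   (p3,.)→(p0,.,·)
state=p0 head=-2 tape=[.]1.111100   (p0,.)→(pH,1,·)
state=pH head=-2 tape=[1]1.111100
Cell -2 holds 1 when M halts.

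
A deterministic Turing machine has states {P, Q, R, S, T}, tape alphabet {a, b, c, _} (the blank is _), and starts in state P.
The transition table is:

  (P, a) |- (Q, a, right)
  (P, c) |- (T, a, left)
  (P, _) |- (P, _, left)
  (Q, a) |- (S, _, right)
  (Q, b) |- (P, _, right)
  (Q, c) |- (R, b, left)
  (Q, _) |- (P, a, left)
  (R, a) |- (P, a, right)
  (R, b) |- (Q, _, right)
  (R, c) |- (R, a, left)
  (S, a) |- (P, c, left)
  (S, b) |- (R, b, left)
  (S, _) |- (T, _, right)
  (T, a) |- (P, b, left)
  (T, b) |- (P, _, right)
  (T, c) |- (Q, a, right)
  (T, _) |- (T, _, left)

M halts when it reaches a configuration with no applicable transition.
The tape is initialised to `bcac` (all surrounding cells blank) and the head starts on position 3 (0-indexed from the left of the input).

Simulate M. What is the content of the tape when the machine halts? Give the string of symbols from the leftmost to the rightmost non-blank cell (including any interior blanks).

P | bca[c]___   read c → write a, move left, go to T
T | bc[a]a___   read a → write b, move left, go to P
P | b[c]ba___   read c → write a, move left, go to T
T | [b]aba___   read b → write _, move right, go to P
P | _[a]ba___   read a → write a, move right, go to Q
Q | _a[b]a___   read b → write _, move right, go to P
P | _a_[a]___   read a → write a, move right, go to Q
Q | _a_a[_]__   read _ → write a, move left, go to P
P | _a_[a]a__   read a → write a, move right, go to Q
Q | _a_a[a]__   read a → write _, move right, go to S
S | _a_a_[_]_   read _ → write _, move right, go to T
T | _a_a__[_]   read _ → write _, move left, go to T
T | _a_a_[_]_   read _ → write _, move left, go to T
T | _a_a[_]__   read _ → write _, move left, go to T
T | _a_[a]___   read a → write b, move left, go to P
P | _a[_]b___   read _ → write _, move left, go to P
P | _[a]_b___   read a → write a, move right, go to Q
Q | _a[_]b___   read _ → write a, move left, go to P
P | _[a]ab___   read a → write a, move right, go to Q
Q | _a[a]b___   read a → write _, move right, go to S
S | _a_[b]___   read b → write b, move left, go to R
R | _a[_]b___
The non-blank tape span at halt is a_b.

a_b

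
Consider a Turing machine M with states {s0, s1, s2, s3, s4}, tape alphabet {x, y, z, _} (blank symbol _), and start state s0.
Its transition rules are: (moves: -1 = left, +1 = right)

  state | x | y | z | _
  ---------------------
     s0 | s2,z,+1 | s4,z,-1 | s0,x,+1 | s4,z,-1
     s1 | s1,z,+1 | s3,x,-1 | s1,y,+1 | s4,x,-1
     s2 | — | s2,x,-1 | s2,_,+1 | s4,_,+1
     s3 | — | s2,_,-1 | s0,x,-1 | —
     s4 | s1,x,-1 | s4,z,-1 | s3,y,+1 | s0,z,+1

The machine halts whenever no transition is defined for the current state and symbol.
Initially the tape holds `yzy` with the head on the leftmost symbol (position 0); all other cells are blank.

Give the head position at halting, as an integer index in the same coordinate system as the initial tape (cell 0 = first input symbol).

1

s0 | __[y]zy_   read y → write z, move -1, go to s4
s4 | _[_]zzy_   read _ → write z, move +1, go to s0
s0 | _z[z]zy_   read z → write x, move +1, go to s0
s0 | _zx[z]y_   read z → write x, move +1, go to s0
s0 | _zxx[y]_   read y → write z, move -1, go to s4
s4 | _zx[x]z_   read x → write x, move -1, go to s1
s1 | _z[x]xz_   read x → write z, move +1, go to s1
s1 | _zz[x]z_   read x → write z, move +1, go to s1
s1 | _zzz[z]_   read z → write y, move +1, go to s1
s1 | _zzzy[_]   read _ → write x, move -1, go to s4
s4 | _zzz[y]x   read y → write z, move -1, go to s4
s4 | _zz[z]zx   read z → write y, move +1, go to s3
s3 | _zzy[z]x   read z → write x, move -1, go to s0
s0 | _zz[y]xx   read y → write z, move -1, go to s4
s4 | _z[z]zxx   read z → write y, move +1, go to s3
s3 | _zy[z]xx   read z → write x, move -1, go to s0
s0 | _z[y]xxx   read y → write z, move -1, go to s4
s4 | _[z]zxxx   read z → write y, move +1, go to s3
s3 | _y[z]xxx   read z → write x, move -1, go to s0
s0 | _[y]xxxx   read y → write z, move -1, go to s4
s4 | [_]zxxxx   read _ → write z, move +1, go to s0
s0 | z[z]xxxx   read z → write x, move +1, go to s0
s0 | zx[x]xxx   read x → write z, move +1, go to s2
s2 | zxz[x]xx
At halt the head is at cell 1.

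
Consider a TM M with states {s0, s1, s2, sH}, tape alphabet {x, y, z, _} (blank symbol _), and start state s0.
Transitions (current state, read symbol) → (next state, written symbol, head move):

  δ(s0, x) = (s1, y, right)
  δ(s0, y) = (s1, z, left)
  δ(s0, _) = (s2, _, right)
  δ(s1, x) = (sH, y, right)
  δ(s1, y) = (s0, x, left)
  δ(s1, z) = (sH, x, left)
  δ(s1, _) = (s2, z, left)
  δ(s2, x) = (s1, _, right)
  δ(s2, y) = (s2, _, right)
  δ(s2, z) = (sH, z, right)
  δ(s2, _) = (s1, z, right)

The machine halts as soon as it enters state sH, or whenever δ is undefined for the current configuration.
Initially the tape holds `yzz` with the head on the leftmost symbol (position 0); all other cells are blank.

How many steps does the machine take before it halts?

4

s0 | __[y]zz   read y → write z, move left, go to s1
s1 | _[_]zzz   read _ → write z, move left, go to s2
s2 | [_]zzzz   read _ → write z, move right, go to s1
s1 | z[z]zzz   read z → write x, move left, go to sH
sH | [z]xzzz
M halts after 4 transitions.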